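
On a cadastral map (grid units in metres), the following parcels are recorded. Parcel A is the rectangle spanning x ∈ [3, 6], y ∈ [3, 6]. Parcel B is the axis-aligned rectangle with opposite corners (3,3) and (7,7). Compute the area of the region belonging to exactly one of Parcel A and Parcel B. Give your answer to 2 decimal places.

7.00

|Parcel A∩Parcel B|: x∈[3,6], y∈[3,6] → 3·3 = 9.
|Parcel A △ Parcel B| = |Parcel A| + |Parcel B| − 2·|Parcel A∩Parcel B| = 9 + 16 − 18 = 7.00.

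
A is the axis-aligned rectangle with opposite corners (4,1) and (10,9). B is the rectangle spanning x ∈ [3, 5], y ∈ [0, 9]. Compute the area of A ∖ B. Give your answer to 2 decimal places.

40.00

|A∩B|: x∈[4,5], y∈[1,9] → 1·8 = 8.
|A| = 48.
|A ∖ B| = |A| − |A∩B| = 48 − 8 = 40.00.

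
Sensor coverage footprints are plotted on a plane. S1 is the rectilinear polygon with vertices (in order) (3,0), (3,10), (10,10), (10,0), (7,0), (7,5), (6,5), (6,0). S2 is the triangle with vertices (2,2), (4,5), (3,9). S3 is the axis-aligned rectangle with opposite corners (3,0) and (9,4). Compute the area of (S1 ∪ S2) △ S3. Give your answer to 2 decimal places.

51.75

|S1 ∪ S2| = 67.75.
|(S1 ∪ S2) ∩ S3| = 20.
|(S1 ∪ S2) △ S3| = 67.75 + 24 − 40 = 51.75.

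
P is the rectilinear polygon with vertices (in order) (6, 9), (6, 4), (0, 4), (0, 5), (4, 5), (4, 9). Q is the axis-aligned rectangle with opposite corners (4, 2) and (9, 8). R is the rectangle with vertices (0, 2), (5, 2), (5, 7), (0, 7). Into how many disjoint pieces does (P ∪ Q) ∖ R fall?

1

(P ∪ Q) ∖ R is a single connected region.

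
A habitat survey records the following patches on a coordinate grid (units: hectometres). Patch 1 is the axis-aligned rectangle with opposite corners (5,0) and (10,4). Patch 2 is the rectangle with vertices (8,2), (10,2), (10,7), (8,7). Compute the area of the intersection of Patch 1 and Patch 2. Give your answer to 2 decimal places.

|Patch 1∩Patch 2|: x∈[8,10], y∈[2,4] → 2·2 = 4.

4.00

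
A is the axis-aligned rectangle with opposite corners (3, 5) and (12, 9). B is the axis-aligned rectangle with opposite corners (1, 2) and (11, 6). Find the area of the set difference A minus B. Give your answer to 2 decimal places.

|A∩B|: x∈[3,11], y∈[5,6] → 8·1 = 8.
|A| = 36.
|A ∖ B| = |A| − |A∩B| = 36 − 8 = 28.00.

28.00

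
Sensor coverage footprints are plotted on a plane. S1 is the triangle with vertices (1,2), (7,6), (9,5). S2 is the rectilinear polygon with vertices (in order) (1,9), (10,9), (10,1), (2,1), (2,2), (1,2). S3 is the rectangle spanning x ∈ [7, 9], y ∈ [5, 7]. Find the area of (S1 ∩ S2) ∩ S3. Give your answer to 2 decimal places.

The region (S1 ∩ S2) ∩ S3 is the polygon with vertices (9,5), (7,5), (7,6).
By the shoelace formula its area is 1.00.

1.00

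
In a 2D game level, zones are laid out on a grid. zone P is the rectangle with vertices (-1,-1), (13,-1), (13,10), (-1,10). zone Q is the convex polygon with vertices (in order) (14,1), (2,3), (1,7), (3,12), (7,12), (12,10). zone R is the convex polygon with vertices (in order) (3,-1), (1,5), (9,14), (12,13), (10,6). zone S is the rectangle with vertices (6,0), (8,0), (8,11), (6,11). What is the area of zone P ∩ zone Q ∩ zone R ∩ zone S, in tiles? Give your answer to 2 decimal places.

13.95

The intersection is the polygon with vertices (8,10), (8,4), (6.286,2.286), (6,2.333), (6,10).
By the shoelace formula its area is 13.95.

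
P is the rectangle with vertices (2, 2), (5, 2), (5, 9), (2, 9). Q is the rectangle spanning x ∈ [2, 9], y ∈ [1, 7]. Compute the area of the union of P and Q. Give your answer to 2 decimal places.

By inclusion–exclusion:
Individual areas: |P| = 21, |Q| = 42.
|P∩Q|: x∈[2,5], y∈[2,7] → 3·5 = 15.
|P ∪ Q| = 63 − 15 = 48.00.

48.00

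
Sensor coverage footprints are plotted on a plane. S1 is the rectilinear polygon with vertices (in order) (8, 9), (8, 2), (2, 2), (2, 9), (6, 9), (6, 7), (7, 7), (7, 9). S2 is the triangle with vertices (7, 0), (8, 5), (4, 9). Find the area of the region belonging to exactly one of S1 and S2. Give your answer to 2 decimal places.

30.13

|S1| = 40, |S2| = 12, |S1∩S2| = 10.9333.
|S1 △ S2| = |S1| + |S2| − 2·|S1∩S2| = 40 + 12 − 21.8667 = 30.13.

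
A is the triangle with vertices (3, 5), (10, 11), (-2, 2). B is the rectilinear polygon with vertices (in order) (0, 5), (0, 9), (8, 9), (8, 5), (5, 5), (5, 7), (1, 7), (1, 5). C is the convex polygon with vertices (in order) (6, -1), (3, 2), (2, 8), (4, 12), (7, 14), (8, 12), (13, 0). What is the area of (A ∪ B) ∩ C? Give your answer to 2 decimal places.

19.53

|A ∪ B| = 27.4524.
|(A ∪ B) ∩ C| = 19.53.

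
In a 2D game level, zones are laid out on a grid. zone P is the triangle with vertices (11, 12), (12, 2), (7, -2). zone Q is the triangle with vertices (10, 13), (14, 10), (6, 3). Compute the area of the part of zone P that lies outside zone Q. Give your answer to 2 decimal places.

21.94

|zone P| = 27, |zone P∩zone Q| = 5.0579.
|zone P ∖ zone Q| = |zone P| − |zone P∩zone Q| = 27 − 5.0579 = 21.94.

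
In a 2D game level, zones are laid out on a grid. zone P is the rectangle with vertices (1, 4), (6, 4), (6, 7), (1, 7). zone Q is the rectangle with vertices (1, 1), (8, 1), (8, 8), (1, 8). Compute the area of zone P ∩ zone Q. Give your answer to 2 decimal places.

15.00

|zone P∩zone Q|: x∈[1,6], y∈[4,7] → 5·3 = 15.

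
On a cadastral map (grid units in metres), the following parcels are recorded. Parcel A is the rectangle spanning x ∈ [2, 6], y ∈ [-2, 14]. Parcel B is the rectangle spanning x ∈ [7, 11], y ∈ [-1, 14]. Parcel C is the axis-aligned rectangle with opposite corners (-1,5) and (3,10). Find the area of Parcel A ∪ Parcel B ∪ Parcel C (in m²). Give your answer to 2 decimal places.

139.00

By inclusion–exclusion:
Individual areas: |Parcel A| = 64, |Parcel B| = 60, |Parcel C| = 20.
|Parcel A∩Parcel B| = 0 (no overlap).
|Parcel A∩Parcel C|: x∈[2,3], y∈[5,10] → 1·5 = 5.
|Parcel B∩Parcel C| = 0 (no overlap).
|Parcel A∩Parcel B∩Parcel C| = 0.
|Parcel A ∪ Parcel B ∪ Parcel C| = 144 − 5 + 0 = 139.00.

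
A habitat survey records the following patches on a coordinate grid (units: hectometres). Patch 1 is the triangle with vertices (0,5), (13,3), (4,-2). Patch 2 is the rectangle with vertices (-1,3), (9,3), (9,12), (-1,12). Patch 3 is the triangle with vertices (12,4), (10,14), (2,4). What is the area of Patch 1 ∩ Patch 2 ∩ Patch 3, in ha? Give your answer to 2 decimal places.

1.39

The intersection is the polygon with vertices (6.5,4), (2,4), (2.493,4.616).
By the shoelace formula its area is 1.39.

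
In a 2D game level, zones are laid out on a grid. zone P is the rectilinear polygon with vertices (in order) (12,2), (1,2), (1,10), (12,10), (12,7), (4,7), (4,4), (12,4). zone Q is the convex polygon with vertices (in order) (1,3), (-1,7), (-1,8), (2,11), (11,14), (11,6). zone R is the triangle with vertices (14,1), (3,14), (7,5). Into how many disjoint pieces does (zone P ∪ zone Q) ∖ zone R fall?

(zone P ∪ zone Q) ∖ zone R splits into 3 disjoint pieces (area 60.2287, area 31.7843, area 0.1713).

3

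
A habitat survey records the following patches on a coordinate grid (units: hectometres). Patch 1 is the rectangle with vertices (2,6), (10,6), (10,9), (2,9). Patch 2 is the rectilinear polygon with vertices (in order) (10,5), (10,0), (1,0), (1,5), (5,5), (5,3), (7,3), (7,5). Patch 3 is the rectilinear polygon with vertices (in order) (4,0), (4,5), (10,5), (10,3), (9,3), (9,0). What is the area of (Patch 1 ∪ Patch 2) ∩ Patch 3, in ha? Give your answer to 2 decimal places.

23.00

|Patch 1 ∪ Patch 2| = 65.
|(Patch 1 ∪ Patch 2) ∩ Patch 3| = 23.00.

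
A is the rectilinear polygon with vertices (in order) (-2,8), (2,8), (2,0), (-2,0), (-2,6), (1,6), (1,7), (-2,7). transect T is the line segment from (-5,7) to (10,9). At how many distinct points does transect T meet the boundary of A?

2

The segment meets the boundary at (2,7.933), (-2,7.4).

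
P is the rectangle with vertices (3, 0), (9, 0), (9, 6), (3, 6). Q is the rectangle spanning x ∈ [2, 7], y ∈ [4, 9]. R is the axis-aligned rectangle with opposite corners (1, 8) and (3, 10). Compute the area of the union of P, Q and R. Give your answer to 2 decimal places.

By inclusion–exclusion:
Individual areas: |P| = 36, |Q| = 25, |R| = 4.
|P∩Q|: x∈[3,7], y∈[4,6] → 4·2 = 8.
|P∩R| = 0 (no overlap).
|Q∩R|: x∈[2,3], y∈[8,9] → 1·1 = 1.
|P∩Q∩R| = 0.
|P ∪ Q ∪ R| = 65 − 9 + 0 = 56.00.

56.00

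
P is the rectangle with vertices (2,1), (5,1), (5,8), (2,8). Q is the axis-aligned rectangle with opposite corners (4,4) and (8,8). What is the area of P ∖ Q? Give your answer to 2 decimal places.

|P∩Q|: x∈[4,5], y∈[4,8] → 1·4 = 4.
|P| = 21.
|P ∖ Q| = |P| − |P∩Q| = 21 − 4 = 17.00.

17.00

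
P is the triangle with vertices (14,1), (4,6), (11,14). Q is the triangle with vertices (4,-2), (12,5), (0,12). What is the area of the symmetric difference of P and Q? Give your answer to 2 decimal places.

88.50

|P| = 57.5, |Q| = 70, |P∩Q| = 19.4997.
|P △ Q| = |P| + |Q| − 2·|P∩Q| = 57.5 + 70 − 38.9994 = 88.50.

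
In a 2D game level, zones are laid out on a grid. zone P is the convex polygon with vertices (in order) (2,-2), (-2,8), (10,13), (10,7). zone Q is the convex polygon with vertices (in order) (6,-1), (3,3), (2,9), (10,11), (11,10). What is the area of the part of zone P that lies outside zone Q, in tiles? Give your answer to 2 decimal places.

|zone P| = 94, |zone P∩zone Q| = 49.2108.
|zone P ∖ zone Q| = |zone P| − |zone P∩zone Q| = 94 − 49.2108 = 44.79.

44.79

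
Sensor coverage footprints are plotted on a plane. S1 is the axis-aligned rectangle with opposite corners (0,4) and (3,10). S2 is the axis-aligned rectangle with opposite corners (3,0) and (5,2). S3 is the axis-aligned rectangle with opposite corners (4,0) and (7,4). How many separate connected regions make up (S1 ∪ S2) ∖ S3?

2

(S1 ∪ S2) ∖ S3 splits into 2 disjoint pieces (area 18, area 2).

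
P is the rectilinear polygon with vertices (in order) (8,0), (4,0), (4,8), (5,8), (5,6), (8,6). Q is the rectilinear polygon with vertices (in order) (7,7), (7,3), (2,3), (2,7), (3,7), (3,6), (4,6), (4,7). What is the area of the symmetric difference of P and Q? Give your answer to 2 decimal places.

|P| = 26, |Q| = 19, |P∩Q| = 10.
|P △ Q| = |P| + |Q| − 2·|P∩Q| = 26 + 19 − 20 = 25.00.

25.00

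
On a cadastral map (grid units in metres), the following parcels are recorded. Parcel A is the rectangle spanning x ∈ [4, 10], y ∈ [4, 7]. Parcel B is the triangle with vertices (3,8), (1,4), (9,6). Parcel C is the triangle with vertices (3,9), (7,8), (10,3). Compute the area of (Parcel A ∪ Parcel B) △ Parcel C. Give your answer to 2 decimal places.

|Parcel A ∪ Parcel B| = 25.375.
|(Parcel A ∪ Parcel B) ∩ Parcel C| = 4.3712.
|(Parcel A ∪ Parcel B) △ Parcel C| = 25.375 + 8.5 − 8.7424 = 25.13.

25.13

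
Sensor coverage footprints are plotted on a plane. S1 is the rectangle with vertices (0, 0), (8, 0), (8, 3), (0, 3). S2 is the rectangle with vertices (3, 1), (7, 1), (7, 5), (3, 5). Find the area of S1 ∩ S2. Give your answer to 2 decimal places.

8.00

|S1∩S2|: x∈[3,7], y∈[1,3] → 4·2 = 8.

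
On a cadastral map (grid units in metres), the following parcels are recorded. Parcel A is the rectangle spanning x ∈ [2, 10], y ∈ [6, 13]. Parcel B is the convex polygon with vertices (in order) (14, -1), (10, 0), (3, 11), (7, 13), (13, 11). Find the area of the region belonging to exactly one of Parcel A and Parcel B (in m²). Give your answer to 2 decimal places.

73.41

|Parcel A| = 56, |Parcel B| = 88.5, |Parcel A∩Parcel B| = 35.5455.
|Parcel A △ Parcel B| = |Parcel A| + |Parcel B| − 2·|Parcel A∩Parcel B| = 56 + 88.5 − 71.0909 = 73.41.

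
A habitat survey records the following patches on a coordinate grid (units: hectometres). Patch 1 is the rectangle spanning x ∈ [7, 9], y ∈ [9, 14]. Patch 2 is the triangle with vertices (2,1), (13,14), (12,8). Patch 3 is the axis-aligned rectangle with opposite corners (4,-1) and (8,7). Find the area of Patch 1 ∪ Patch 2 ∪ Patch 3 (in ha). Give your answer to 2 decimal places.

61.26

By inclusion–exclusion:
Individual areas: |Patch 1| = 10, |Patch 2| = 26.5, |Patch 3| = 32.
|Patch 1∩Patch 2| = 0.0315.
|Patch 1∩Patch 3| = 0 (no overlap).
|Patch 2∩Patch 3| = 7.2056.
|Patch 1∩Patch 2∩Patch 3| = 0.
|Patch 1 ∪ Patch 2 ∪ Patch 3| = 68.5 − 7.2371 + 0 = 61.26.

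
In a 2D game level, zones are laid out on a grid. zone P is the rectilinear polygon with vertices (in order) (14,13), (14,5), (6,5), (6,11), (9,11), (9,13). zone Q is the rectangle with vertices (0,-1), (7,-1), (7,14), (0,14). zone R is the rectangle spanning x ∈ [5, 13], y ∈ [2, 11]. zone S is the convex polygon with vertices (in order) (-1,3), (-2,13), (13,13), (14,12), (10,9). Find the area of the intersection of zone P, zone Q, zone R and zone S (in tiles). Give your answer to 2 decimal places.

The intersection is the polygon with vertices (7,11), (7,7.364), (6,6.818), (6,11).
By the shoelace formula its area is 3.91.

3.91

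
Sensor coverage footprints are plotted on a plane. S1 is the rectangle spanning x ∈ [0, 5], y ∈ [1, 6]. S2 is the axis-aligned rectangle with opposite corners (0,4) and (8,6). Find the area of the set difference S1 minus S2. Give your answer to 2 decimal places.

|S1∩S2|: x∈[0,5], y∈[4,6] → 5·2 = 10.
|S1| = 25.
|S1 ∖ S2| = |S1| − |S1∩S2| = 25 − 10 = 15.00.

15.00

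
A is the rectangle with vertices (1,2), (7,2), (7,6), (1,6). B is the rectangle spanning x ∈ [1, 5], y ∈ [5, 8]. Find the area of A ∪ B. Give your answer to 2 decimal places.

32.00

By inclusion–exclusion:
Individual areas: |A| = 24, |B| = 12.
|A∩B|: x∈[1,5], y∈[5,6] → 4·1 = 4.
|A ∪ B| = 36 − 4 = 32.00.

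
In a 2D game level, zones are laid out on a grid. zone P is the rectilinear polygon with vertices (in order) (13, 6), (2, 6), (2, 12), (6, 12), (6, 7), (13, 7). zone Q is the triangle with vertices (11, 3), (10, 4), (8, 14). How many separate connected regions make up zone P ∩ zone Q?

zone P ∩ zone Q is a single connected region.

1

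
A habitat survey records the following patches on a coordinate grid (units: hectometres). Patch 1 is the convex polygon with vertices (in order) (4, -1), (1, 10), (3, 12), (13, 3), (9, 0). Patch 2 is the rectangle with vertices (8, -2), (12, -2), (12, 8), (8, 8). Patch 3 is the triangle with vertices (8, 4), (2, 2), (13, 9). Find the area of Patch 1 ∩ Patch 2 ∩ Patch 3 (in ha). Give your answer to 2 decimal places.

The intersection is the polygon with vertices (8,5.818), (9.095,6.515), (9.842,5.842), (8,4).
By the shoelace formula its area is 2.30.

2.30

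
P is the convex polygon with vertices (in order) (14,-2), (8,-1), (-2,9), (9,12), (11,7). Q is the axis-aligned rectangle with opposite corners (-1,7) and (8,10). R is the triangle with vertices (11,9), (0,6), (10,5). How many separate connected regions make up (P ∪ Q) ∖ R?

2

(P ∪ Q) ∖ R splits into 2 disjoint pieces (area 54.7479, area 37.7982).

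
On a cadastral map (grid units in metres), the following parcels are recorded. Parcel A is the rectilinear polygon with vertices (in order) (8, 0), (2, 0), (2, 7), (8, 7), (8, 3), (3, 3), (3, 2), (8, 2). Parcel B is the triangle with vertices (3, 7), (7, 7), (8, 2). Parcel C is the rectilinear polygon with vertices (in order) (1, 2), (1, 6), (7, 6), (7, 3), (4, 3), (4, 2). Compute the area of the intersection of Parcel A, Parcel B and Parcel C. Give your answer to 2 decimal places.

4.50

The intersection is the polygon with vertices (4,6), (7,6), (7,3).
By the shoelace formula its area is 4.50.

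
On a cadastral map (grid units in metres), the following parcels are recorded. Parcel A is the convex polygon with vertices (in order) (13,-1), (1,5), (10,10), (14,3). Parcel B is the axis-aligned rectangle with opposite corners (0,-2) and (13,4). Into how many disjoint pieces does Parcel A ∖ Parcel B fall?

1

Parcel A ∖ Parcel B is a single connected region.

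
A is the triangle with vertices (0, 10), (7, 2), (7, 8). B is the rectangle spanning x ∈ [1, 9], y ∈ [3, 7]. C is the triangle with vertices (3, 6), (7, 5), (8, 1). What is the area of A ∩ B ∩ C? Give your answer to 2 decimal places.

4.60

The intersection is the polygon with vertices (7,3), (6.125,3), (3.64,5.84), (7,5).
By the shoelace formula its area is 4.60.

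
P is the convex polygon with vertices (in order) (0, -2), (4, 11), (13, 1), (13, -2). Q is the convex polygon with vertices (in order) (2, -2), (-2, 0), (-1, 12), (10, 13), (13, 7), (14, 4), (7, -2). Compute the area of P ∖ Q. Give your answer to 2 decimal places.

|P| = 98, |P∩Q| = 82.8712.
|P ∖ Q| = |P| − |P∩Q| = 98 − 82.8712 = 15.13.

15.13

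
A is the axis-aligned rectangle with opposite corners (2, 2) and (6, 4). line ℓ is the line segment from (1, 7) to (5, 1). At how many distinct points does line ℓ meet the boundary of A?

The segment meets the boundary at (4.333,2), (3,4).

2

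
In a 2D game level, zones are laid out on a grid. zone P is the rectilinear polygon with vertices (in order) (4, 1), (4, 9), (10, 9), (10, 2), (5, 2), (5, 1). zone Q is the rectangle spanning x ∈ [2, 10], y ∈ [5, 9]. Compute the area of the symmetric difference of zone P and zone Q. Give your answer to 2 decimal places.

27.00

|zone P| = 43, |zone Q| = 32, |zone P∩zone Q| = 24.
|zone P △ zone Q| = |zone P| + |zone Q| − 2·|zone P∩zone Q| = 43 + 32 − 48 = 27.00.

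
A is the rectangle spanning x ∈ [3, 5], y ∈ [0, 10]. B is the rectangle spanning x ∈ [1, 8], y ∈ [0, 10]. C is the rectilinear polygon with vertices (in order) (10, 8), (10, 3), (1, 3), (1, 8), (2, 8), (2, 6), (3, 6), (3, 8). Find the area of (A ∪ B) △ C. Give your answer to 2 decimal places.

|A ∪ B| = 70.
|(A ∪ B) ∩ C| = 33.
|(A ∪ B) △ C| = 70 + 43 − 66 = 47.00.

47.00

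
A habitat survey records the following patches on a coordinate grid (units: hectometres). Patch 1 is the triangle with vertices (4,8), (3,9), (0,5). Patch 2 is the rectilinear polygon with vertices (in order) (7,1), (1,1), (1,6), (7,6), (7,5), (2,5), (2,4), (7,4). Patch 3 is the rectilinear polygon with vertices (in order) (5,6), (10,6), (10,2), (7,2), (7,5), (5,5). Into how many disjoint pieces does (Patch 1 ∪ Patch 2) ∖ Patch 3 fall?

(Patch 1 ∪ Patch 2) ∖ Patch 3 is a single connected region.

1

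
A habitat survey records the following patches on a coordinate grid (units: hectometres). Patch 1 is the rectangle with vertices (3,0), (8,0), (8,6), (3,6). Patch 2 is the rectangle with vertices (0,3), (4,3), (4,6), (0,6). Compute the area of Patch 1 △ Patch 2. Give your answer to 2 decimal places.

|Patch 1∩Patch 2|: x∈[3,4], y∈[3,6] → 1·3 = 3.
|Patch 1 △ Patch 2| = |Patch 1| + |Patch 2| − 2·|Patch 1∩Patch 2| = 30 + 12 − 6 = 36.00.

36.00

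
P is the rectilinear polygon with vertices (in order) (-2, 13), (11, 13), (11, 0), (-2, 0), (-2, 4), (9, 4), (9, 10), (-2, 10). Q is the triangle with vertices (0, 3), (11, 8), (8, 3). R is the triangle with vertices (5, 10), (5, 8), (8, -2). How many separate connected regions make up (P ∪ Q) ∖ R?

(P ∪ Q) ∖ R splits into 2 disjoint pieces (area 73.6023, area 38.4).

2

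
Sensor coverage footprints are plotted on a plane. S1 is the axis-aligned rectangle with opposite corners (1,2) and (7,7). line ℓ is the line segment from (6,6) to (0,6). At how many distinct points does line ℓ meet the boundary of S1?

1

The segment meets the boundary at (1,6).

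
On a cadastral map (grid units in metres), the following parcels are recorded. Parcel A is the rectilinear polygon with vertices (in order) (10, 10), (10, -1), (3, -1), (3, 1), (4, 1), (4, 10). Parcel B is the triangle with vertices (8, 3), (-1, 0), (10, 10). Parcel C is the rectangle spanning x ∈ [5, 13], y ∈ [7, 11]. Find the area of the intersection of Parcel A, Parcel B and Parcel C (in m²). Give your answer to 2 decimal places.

The intersection is the polygon with vertices (10,10), (9.143,7), (6.7,7).
By the shoelace formula its area is 3.66.

3.66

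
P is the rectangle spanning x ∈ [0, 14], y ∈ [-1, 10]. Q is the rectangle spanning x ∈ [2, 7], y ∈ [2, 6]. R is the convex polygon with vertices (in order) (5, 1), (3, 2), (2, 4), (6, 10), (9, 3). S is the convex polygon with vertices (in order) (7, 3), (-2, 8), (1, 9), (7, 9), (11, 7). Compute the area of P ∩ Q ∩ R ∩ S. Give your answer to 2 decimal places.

The intersection is the polygon with vertices (7,3), (2.865,5.297), (3.333,6), (7,6).
By the shoelace formula its area is 7.49.

7.49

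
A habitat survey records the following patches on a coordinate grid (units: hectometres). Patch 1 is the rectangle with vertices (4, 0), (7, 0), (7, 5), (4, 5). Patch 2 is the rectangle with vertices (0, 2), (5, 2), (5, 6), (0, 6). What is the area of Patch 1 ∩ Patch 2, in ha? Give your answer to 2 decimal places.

3.00

|Patch 1∩Patch 2|: x∈[4,5], y∈[2,5] → 1·3 = 3.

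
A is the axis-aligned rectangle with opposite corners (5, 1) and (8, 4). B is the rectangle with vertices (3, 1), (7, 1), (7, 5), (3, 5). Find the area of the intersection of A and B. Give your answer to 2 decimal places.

6.00

|A∩B|: x∈[5,7], y∈[1,4] → 2·3 = 6.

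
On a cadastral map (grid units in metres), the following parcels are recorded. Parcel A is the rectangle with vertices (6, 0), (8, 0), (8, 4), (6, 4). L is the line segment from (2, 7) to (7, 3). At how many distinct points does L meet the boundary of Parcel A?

The segment meets the boundary at (6,3.8).

1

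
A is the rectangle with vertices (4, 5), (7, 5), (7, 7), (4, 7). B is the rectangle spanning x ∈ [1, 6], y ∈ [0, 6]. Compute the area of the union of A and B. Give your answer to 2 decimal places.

34.00

By inclusion–exclusion:
Individual areas: |A| = 6, |B| = 30.
|A∩B|: x∈[4,6], y∈[5,6] → 2·1 = 2.
|A ∪ B| = 36 − 2 = 34.00.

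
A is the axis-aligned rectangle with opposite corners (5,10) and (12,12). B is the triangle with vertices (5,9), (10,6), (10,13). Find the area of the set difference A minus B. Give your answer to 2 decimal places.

|A| = 14, |A∩B| = 5.
|A ∖ B| = |A| − |A∩B| = 14 − 5 = 9.00.

9.00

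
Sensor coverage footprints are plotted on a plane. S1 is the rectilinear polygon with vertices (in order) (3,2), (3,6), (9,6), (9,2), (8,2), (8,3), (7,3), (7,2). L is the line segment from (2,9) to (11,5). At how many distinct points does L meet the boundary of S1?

The segment meets the boundary at (9,5.889), (8.75,6).

2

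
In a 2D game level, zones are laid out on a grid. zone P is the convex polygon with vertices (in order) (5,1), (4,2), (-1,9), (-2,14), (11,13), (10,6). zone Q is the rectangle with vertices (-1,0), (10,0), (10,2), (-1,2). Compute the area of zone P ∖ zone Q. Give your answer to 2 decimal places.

|zone P| = 108, |zone P∩zone Q| = 1.
|zone P ∖ zone Q| = |zone P| − |zone P∩zone Q| = 108 − 1 = 107.00.

107.00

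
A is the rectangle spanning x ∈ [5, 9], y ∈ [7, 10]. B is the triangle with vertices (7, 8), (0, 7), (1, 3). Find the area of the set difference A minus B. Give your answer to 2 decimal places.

10.89

|A| = 12, |A∩B| = 1.1143.
|A ∖ B| = |A| − |A∩B| = 12 − 1.1143 = 10.89.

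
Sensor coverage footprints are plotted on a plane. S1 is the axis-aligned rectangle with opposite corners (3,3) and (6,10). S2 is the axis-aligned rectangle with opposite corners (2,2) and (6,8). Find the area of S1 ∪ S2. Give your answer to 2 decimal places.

By inclusion–exclusion:
Individual areas: |S1| = 21, |S2| = 24.
|S1∩S2|: x∈[3,6], y∈[3,8] → 3·5 = 15.
|S1 ∪ S2| = 45 − 15 = 30.00.

30.00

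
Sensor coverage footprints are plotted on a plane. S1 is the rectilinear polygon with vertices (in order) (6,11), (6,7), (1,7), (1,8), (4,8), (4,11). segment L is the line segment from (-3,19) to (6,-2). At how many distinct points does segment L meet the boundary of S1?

The segment meets the boundary at (2.143,7), (1.714,8).

2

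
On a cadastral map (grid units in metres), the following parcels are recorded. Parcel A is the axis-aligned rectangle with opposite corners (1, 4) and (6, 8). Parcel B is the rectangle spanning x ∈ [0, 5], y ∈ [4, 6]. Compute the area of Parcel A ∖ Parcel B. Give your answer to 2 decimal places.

|Parcel A∩Parcel B|: x∈[1,5], y∈[4,6] → 4·2 = 8.
|Parcel A| = 20.
|Parcel A ∖ Parcel B| = |Parcel A| − |Parcel A∩Parcel B| = 20 − 8 = 12.00.

12.00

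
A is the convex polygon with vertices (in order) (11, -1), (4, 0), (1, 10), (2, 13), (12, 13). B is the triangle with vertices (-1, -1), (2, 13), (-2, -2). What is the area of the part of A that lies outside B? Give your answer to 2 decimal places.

123.68

|A| = 124, |A∩B| = 0.3244.
|A ∖ B| = |A| − |A∩B| = 124 − 0.3244 = 123.68.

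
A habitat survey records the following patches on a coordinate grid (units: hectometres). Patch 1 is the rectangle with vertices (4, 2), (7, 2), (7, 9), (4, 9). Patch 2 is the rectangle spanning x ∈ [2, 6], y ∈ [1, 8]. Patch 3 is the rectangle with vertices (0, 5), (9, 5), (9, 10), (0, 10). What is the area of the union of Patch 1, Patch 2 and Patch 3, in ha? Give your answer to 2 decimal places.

By inclusion–exclusion:
Individual areas: |Patch 1| = 21, |Patch 2| = 28, |Patch 3| = 45.
|Patch 1∩Patch 2|: x∈[4,6], y∈[2,8] → 2·6 = 12.
|Patch 1∩Patch 3|: x∈[4,7], y∈[5,9] → 3·4 = 12.
|Patch 2∩Patch 3|: x∈[2,6], y∈[5,8] → 4·3 = 12.
|Patch 1∩Patch 2∩Patch 3| = 6.
|Patch 1 ∪ Patch 2 ∪ Patch 3| = 94 − 36 + 6 = 64.00.

64.00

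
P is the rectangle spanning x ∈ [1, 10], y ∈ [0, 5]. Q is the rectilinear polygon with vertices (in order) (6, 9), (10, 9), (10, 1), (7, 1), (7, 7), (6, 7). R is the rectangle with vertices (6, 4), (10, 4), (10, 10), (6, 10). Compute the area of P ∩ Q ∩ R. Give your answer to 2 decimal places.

The intersection is the polygon with vertices (7,5), (10,5), (10,4), (7,4).
By the shoelace formula its area is 3.00.

3.00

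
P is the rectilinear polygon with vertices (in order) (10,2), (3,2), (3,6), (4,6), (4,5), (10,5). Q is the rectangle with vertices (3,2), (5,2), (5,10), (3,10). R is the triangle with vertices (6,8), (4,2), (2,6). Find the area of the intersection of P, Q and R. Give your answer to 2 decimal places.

The intersection is the polygon with vertices (3,6), (4,6), (4,5), (5,5), (4,2), (3,4).
By the shoelace formula its area is 4.50.

4.50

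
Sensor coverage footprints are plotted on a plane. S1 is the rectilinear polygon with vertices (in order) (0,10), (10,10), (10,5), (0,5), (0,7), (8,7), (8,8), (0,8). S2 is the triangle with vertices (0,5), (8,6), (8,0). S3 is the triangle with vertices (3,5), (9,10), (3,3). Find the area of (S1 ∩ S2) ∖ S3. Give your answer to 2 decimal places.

|S1 ∩ S2| = 4.
|(S1 ∩ S2) ∩ S3| = 0.8939.
|(S1 ∩ S2) ∖ S3| = 4 − 0.8939 = 3.11.

3.11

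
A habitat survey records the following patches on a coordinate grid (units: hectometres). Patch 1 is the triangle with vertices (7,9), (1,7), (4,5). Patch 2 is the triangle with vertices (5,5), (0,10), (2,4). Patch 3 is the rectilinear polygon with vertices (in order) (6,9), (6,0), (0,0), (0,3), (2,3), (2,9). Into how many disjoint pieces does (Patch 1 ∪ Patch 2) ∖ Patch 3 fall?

(Patch 1 ∪ Patch 2) ∖ Patch 3 splits into 2 disjoint pieces (area 0.5, area 4).

2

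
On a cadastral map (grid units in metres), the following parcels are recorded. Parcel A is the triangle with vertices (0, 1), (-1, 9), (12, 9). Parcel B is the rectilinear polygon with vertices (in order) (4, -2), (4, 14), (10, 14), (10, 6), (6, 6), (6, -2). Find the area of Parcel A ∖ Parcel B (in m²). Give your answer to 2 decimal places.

32.75

|Parcel A| = 52, |Parcel A∩Parcel B| = 19.25.
|Parcel A ∖ Parcel B| = |Parcel A| − |Parcel A∩Parcel B| = 52 − 19.25 = 32.75.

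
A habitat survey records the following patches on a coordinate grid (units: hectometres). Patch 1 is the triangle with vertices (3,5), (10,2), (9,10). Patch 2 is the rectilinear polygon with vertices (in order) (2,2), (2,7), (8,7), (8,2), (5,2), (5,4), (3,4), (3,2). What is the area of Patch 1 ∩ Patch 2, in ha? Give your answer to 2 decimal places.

12.96

The intersection is the polygon with vertices (3,5), (5.4,7), (8,7), (8,2.857).
By the shoelace formula its area is 12.96.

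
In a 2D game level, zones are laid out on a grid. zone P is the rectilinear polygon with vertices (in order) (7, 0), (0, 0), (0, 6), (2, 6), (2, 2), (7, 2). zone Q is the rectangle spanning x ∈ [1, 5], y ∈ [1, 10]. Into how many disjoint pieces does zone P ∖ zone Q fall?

1

zone P ∖ zone Q is a single connected region.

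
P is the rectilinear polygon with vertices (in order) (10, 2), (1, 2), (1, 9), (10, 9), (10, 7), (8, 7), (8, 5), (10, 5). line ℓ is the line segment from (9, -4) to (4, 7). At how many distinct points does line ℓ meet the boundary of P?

1

The segment meets the boundary at (6.273,2).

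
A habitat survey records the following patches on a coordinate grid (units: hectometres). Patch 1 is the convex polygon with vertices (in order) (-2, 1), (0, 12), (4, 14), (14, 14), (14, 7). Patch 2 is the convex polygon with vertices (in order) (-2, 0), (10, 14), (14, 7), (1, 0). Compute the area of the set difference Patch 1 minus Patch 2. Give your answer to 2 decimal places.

|Patch 1| = 141, |Patch 1∩Patch 2| = 62.6316.
|Patch 1 ∖ Patch 2| = |Patch 1| − |Patch 1∩Patch 2| = 141 − 62.6316 = 78.37.

78.37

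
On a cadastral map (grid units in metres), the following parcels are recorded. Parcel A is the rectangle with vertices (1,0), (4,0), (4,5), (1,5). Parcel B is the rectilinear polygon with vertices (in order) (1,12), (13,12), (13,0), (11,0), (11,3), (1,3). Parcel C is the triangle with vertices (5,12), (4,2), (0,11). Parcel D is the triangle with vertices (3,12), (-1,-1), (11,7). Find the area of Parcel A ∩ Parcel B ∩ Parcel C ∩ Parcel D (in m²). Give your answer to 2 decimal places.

1.78

The intersection is the polygon with vertices (3.556,3), (2.667,5), (4,5), (4,3).
By the shoelace formula its area is 1.78.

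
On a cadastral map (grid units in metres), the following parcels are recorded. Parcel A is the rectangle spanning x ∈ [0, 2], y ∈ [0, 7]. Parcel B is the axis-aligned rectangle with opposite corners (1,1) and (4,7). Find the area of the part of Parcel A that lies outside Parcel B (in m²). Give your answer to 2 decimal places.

8.00

|Parcel A∩Parcel B|: x∈[1,2], y∈[1,7] → 1·6 = 6.
|Parcel A| = 14.
|Parcel A ∖ Parcel B| = |Parcel A| − |Parcel A∩Parcel B| = 14 − 6 = 8.00.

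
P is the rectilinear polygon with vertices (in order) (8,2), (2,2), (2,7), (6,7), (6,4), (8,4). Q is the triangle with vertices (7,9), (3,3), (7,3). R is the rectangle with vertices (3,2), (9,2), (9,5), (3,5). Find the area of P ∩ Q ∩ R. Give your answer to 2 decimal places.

The intersection is the polygon with vertices (6,4), (7,4), (7,3), (3,3), (4.333,5), (6,5).
By the shoelace formula its area is 5.67.

5.67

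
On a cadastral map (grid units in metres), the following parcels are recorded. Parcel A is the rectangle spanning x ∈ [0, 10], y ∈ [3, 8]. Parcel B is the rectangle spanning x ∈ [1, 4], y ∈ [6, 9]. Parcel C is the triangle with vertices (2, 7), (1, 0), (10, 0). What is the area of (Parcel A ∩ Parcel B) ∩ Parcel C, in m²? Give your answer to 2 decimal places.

The region (Parcel A ∩ Parcel B) ∩ Parcel C is the polygon with vertices (1.857,6), (2,7), (3.143,6).
By the shoelace formula its area is 0.64.

0.64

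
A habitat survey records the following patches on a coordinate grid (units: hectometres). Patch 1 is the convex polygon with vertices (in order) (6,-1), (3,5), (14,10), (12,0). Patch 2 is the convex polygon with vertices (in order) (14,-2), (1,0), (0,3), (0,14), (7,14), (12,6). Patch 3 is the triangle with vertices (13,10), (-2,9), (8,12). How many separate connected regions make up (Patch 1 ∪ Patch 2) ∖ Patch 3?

2

(Patch 1 ∪ Patch 2) ∖ Patch 3 splits into 2 disjoint pieces (area 134.7721, area 24.8667).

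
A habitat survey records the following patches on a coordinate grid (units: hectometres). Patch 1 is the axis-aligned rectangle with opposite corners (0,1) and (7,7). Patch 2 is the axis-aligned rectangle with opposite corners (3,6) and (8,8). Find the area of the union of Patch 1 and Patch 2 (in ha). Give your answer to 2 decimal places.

By inclusion–exclusion:
Individual areas: |Patch 1| = 42, |Patch 2| = 10.
|Patch 1∩Patch 2|: x∈[3,7], y∈[6,7] → 4·1 = 4.
|Patch 1 ∪ Patch 2| = 52 − 4 = 48.00.

48.00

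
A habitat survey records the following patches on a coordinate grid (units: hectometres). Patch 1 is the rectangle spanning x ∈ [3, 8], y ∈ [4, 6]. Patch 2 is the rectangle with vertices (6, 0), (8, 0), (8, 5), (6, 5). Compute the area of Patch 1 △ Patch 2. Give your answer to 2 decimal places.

16.00

|Patch 1∩Patch 2|: x∈[6,8], y∈[4,5] → 2·1 = 2.
|Patch 1 △ Patch 2| = |Patch 1| + |Patch 2| − 2·|Patch 1∩Patch 2| = 10 + 10 − 4 = 16.00.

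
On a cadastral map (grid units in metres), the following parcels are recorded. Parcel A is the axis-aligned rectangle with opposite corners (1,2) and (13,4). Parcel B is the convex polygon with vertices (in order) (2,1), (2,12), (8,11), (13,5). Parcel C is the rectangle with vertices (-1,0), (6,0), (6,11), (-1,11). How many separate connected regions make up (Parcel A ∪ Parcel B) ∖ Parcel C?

1

(Parcel A ∪ Parcel B) ∖ Parcel C is a single connected region.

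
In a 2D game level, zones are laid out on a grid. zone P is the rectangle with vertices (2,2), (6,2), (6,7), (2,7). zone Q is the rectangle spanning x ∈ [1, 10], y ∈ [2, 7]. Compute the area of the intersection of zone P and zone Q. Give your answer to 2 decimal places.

20.00

|zone P∩zone Q|: x∈[2,6], y∈[2,7] → 4·5 = 20.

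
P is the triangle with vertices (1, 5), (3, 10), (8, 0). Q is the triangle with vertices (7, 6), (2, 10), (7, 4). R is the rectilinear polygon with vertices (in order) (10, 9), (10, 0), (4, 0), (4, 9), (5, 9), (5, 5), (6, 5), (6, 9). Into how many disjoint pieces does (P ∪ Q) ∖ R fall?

(P ∪ Q) ∖ R splits into 3 disjoint pieces (area 12.3833, area 1.4, area 0.25).

3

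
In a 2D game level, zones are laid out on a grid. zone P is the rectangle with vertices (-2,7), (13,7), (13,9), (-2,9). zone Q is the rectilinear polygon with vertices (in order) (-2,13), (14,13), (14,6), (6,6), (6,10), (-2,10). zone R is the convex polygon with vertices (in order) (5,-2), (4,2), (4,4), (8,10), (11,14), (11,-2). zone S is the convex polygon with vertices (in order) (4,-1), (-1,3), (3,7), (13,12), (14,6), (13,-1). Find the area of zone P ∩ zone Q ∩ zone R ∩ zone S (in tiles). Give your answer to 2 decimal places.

8.67

The intersection is the polygon with vertices (7.333,9), (11,9), (11,7), (6,7).
By the shoelace formula its area is 8.67.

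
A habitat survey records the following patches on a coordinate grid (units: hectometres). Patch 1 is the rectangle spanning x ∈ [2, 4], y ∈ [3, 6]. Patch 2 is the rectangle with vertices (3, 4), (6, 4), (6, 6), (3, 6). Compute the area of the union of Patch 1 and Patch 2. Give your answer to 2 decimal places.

By inclusion–exclusion:
Individual areas: |Patch 1| = 6, |Patch 2| = 6.
|Patch 1∩Patch 2|: x∈[3,4], y∈[4,6] → 1·2 = 2.
|Patch 1 ∪ Patch 2| = 12 − 2 = 10.00.

10.00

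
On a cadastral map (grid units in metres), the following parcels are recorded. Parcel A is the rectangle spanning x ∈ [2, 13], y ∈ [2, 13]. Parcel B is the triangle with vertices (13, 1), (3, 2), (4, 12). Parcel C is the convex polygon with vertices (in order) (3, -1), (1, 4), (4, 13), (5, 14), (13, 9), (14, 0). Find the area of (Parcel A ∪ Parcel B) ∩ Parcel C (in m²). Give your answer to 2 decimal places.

106.79

|Parcel A ∪ Parcel B| = 125.5909.
|(Parcel A ∪ Parcel B) ∩ Parcel C| = 106.79.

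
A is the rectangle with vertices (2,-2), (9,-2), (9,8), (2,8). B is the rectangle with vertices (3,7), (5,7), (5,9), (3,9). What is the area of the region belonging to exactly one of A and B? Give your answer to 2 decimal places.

|A∩B|: x∈[3,5], y∈[7,8] → 2·1 = 2.
|A △ B| = |A| + |B| − 2·|A∩B| = 70 + 4 − 4 = 70.00.

70.00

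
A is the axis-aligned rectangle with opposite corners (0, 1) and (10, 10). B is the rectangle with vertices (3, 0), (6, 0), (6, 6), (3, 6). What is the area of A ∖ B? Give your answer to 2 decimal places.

75.00

|A∩B|: x∈[3,6], y∈[1,6] → 3·5 = 15.
|A| = 90.
|A ∖ B| = |A| − |A∩B| = 90 − 15 = 75.00.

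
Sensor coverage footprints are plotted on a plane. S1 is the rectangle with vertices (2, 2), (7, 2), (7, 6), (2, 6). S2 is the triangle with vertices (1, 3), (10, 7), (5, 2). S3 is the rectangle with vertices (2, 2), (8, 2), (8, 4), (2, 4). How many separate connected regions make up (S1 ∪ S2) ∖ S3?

(S1 ∪ S2) ∖ S3 splits into 2 disjoint pieces (area 0.3472, area 12.5).

2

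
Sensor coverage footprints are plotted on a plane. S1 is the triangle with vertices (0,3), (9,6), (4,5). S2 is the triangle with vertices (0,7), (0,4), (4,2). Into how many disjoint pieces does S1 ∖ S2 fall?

2

S1 ∖ S2 splits into 2 disjoint pieces (area 0.1, area 2.5188).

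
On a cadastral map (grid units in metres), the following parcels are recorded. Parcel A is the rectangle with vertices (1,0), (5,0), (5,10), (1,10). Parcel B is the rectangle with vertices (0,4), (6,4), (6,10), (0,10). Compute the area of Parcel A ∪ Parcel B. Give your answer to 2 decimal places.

By inclusion–exclusion:
Individual areas: |Parcel A| = 40, |Parcel B| = 36.
|Parcel A∩Parcel B|: x∈[1,5], y∈[4,10] → 4·6 = 24.
|Parcel A ∪ Parcel B| = 76 − 24 = 52.00.

52.00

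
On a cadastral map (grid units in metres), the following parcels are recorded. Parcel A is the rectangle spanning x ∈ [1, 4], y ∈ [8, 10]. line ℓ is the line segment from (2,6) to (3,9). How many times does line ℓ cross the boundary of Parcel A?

1

The segment meets the boundary at (2.667,8).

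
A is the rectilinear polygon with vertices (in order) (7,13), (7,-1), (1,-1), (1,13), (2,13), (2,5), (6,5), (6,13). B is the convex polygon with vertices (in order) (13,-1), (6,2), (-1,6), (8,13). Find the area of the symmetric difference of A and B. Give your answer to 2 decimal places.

94.30

|A| = 52, |B| = 84, |A∩B| = 20.8492.
|A △ B| = |A| + |B| − 2·|A∩B| = 52 + 84 − 41.6984 = 94.30.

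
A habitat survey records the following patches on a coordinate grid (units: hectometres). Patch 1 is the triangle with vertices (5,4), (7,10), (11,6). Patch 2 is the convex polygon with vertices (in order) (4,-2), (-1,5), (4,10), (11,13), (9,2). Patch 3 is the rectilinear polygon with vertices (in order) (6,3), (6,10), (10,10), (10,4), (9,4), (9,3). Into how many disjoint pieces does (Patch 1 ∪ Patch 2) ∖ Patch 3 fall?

2

(Patch 1 ∪ Patch 2) ∖ Patch 3 splits into 2 disjoint pieces (area 0.6667, area 69.6136).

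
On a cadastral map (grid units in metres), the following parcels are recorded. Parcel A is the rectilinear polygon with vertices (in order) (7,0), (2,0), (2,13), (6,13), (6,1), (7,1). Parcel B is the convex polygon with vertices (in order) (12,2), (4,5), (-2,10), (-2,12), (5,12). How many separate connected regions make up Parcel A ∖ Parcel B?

Parcel A ∖ Parcel B splits into 2 disjoint pieces (area 21.9167, area 4.7143).

2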